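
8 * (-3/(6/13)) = -52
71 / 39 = 1.82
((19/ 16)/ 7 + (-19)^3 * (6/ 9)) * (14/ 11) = -139669/ 24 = -5819.54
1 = 1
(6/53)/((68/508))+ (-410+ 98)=-280350/901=-311.15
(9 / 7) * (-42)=-54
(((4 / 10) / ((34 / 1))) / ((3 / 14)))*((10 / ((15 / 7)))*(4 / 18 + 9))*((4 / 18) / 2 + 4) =601916 / 61965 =9.71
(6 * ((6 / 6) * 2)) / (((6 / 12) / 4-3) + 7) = 32 / 11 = 2.91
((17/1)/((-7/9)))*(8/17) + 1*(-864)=-6120/7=-874.29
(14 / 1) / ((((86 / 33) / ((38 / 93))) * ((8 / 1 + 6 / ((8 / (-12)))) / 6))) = -17556 / 1333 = -13.17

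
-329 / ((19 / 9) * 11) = -2961 / 209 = -14.17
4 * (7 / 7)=4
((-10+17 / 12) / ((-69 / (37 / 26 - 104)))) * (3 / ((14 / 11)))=-143891 / 4784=-30.08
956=956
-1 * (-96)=96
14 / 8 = 7 / 4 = 1.75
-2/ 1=-2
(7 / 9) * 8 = 56 / 9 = 6.22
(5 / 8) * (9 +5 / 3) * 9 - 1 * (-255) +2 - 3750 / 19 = 2273 / 19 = 119.63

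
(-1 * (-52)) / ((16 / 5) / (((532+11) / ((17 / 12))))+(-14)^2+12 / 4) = 423540 / 1620923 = 0.26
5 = 5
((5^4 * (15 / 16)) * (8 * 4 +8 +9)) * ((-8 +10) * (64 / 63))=175000 / 3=58333.33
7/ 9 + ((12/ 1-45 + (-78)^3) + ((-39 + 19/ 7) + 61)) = -29897249/ 63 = -474559.51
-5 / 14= -0.36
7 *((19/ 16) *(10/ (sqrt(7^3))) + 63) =95 *sqrt(7)/ 56 + 441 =445.49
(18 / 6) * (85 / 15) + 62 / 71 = 1269 / 71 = 17.87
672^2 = 451584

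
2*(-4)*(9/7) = -72/7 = -10.29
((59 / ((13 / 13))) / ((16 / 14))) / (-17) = -413 / 136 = -3.04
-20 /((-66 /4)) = 40 /33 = 1.21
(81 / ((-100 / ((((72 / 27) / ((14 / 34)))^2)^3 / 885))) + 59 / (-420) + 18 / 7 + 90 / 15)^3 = -169799174954519581010160098760788692831 / 822852628293737227510099125000000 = -206354.30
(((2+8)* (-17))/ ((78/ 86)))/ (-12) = 3655/ 234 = 15.62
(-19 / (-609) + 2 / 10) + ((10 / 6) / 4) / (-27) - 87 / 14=-1972673 / 328860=-6.00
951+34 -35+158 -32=1076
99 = 99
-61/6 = -10.17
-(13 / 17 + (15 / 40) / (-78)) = -2687 / 3536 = -0.76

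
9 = 9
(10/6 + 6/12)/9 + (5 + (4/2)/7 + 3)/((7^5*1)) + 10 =65063029/6353046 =10.24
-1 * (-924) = 924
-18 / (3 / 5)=-30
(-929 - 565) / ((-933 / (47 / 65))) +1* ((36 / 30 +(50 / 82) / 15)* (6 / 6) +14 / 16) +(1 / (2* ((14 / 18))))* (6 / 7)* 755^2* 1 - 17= 306131156172979 / 974686440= 314081.68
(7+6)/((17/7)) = 91/17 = 5.35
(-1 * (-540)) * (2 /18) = 60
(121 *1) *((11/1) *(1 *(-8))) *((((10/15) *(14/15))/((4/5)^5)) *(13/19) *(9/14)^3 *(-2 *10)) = 4379821875/59584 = 73506.68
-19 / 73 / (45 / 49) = -931 / 3285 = -0.28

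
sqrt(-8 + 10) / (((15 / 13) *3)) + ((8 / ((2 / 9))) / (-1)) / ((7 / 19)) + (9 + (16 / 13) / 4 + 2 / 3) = -87.33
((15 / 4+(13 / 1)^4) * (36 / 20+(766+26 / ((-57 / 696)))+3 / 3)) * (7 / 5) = 8573195547 / 475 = 18048832.73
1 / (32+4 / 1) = 1 / 36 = 0.03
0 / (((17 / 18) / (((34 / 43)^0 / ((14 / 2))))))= 0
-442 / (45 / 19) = -8398 / 45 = -186.62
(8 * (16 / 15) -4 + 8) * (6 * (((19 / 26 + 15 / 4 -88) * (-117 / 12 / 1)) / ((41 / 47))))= 28781061 / 410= 70197.71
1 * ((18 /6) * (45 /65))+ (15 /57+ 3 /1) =1319 /247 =5.34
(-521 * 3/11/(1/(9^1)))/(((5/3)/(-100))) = 844020/11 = 76729.09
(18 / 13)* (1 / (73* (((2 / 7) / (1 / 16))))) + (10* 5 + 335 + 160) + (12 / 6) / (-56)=57923605 / 106288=544.97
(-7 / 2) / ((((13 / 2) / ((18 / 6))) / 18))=-378 / 13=-29.08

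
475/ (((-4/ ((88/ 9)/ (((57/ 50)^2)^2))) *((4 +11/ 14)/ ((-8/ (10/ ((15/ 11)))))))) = 17500000000/ 111671379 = 156.71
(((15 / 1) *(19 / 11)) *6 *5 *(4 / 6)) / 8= 1425 / 22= 64.77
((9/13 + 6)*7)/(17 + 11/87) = 52983/19370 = 2.74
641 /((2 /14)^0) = 641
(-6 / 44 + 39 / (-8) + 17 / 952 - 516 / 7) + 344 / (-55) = -65421 / 770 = -84.96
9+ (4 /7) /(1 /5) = 83 /7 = 11.86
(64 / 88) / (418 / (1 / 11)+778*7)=2 / 27621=0.00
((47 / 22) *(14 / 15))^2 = 108241 / 27225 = 3.98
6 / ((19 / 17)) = 102 / 19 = 5.37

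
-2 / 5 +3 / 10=-0.10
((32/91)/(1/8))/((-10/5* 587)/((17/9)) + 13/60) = -261120/57670249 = -0.00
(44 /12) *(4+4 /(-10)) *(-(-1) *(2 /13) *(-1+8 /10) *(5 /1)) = -132 /65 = -2.03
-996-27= -1023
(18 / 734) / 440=9 / 161480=0.00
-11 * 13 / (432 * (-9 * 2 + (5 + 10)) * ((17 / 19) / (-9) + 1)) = 247 / 2016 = 0.12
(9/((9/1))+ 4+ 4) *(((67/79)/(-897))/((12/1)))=-67/94484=-0.00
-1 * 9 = -9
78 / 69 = 26 / 23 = 1.13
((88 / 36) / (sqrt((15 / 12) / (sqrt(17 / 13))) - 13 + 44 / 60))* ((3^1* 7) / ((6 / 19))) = 1463 / (9* (-184 / 15 + 13^(1 / 4)* 17^(3 / 4)* (34* sqrt(5)) / 1156)) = -14.49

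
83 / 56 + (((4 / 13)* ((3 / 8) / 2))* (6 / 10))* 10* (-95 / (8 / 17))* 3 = -303077 / 1456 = -208.16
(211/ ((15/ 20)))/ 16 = 211/ 12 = 17.58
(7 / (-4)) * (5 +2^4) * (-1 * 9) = 1323 / 4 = 330.75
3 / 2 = 1.50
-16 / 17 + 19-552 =-9077 / 17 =-533.94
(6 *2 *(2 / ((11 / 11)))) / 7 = 24 / 7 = 3.43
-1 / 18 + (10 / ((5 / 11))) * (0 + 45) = 17819 / 18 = 989.94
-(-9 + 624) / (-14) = 615 / 14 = 43.93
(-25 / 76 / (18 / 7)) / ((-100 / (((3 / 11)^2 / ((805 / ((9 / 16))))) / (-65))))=-9 / 8798732800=-0.00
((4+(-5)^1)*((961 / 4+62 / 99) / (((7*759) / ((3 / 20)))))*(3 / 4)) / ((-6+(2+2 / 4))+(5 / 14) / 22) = 95387 / 65152560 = 0.00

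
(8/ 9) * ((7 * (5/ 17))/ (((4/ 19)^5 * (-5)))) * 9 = -17332693/ 2176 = -7965.39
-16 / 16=-1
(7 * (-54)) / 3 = -126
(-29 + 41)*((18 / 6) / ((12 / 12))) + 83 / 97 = 3575 / 97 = 36.86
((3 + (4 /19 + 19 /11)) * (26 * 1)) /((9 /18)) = 53664 /209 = 256.77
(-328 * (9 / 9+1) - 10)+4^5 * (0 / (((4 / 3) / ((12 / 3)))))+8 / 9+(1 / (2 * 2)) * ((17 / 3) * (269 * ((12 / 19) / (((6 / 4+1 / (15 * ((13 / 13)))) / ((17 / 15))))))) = -3946160 / 8037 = -491.00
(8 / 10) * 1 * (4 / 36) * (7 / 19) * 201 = 1876 / 285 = 6.58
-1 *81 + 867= 786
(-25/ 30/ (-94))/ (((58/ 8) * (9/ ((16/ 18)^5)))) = 163840/ 2173062249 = 0.00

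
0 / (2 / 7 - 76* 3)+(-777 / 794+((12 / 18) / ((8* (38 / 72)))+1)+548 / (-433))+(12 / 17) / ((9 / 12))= -16113863 / 111048046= -0.15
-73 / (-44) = 73 / 44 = 1.66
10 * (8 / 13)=80 / 13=6.15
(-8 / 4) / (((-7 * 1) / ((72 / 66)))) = 24 / 77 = 0.31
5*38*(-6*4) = -4560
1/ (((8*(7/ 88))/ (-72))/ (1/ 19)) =-792/ 133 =-5.95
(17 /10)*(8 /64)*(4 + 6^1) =17 /8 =2.12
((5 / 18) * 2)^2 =25 / 81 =0.31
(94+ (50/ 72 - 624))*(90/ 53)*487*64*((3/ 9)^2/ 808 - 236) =318517669978700/ 48177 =6611405234.42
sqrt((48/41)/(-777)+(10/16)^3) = sqrt(28016808554)/339808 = 0.49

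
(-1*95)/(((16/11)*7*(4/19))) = -19855/448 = -44.32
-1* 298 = -298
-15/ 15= -1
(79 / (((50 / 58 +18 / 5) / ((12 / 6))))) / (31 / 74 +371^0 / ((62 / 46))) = 52555540 / 1722961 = 30.50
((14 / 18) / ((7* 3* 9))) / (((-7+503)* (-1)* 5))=-0.00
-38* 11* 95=-39710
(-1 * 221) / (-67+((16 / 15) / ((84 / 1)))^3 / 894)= 3087674123625 / 936082200343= 3.30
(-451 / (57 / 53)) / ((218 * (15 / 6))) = -23903 / 31065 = -0.77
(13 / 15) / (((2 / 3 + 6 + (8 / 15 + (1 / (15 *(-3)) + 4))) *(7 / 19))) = 741 / 3521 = 0.21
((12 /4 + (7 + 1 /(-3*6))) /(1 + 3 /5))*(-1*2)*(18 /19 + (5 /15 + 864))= -44142295 /4104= -10755.92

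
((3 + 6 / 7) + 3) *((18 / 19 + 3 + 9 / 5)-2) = 17088 / 665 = 25.70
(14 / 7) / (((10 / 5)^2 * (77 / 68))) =34 / 77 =0.44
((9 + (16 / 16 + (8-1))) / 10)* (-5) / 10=-17 / 20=-0.85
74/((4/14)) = 259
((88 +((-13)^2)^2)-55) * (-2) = -57188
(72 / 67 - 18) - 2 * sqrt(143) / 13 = -1134 / 67 - 2 * sqrt(143) / 13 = -18.77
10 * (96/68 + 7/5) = 478/17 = 28.12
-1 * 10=-10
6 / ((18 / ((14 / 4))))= 7 / 6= 1.17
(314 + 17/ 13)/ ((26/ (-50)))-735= -226690/ 169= -1341.36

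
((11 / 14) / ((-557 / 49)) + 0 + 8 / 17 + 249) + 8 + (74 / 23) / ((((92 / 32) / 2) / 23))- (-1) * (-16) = 127570795 / 435574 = 292.88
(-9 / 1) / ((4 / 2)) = -9 / 2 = -4.50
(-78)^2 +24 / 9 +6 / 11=200878 / 33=6087.21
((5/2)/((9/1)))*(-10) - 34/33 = -377/99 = -3.81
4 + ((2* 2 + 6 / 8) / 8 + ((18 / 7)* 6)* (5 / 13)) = 30657 / 2912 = 10.53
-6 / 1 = -6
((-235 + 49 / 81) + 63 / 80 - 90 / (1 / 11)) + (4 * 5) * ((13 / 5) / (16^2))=-31710643 / 25920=-1223.40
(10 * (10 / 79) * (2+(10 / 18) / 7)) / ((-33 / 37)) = -484700 / 164241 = -2.95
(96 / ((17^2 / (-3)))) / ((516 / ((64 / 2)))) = -0.06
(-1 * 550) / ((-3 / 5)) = 916.67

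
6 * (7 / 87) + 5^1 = 159 / 29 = 5.48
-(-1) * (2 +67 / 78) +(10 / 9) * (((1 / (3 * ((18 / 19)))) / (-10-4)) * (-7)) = 3.05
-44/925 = -0.05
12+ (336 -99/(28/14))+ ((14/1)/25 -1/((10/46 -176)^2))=244419453647/817292450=299.06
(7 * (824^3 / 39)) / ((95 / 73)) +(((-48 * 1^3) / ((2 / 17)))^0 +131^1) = 285892839524 / 3705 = 77164059.25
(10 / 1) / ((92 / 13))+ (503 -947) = -20359 / 46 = -442.59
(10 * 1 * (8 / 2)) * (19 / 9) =760 / 9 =84.44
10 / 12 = 5 / 6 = 0.83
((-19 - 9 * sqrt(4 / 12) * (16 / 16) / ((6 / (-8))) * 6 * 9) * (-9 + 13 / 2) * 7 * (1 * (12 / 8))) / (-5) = 1864.40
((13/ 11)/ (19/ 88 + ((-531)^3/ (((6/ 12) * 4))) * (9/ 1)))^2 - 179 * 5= -3146158031013835506463839/ 3515260369847860901089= -895.00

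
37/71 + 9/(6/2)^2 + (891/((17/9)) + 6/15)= 473.63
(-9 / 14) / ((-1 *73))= 9 / 1022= 0.01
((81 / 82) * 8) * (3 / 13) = 972 / 533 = 1.82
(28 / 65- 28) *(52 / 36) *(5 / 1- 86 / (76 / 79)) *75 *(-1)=-4789120 / 19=-252058.95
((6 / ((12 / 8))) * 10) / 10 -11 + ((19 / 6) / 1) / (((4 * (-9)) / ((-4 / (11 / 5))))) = -4063 / 594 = -6.84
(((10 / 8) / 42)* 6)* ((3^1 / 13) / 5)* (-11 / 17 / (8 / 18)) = -297 / 24752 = -0.01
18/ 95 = 0.19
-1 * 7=-7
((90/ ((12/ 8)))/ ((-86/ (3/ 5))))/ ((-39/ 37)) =222/ 559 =0.40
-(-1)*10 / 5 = 2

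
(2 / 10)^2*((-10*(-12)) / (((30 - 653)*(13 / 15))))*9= -648 / 8099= -0.08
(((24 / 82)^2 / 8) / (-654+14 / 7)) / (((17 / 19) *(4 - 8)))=0.00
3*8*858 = 20592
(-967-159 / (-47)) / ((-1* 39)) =45290 / 1833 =24.71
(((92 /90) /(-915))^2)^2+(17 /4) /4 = 48863362881703279921 /45989047418006250000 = 1.06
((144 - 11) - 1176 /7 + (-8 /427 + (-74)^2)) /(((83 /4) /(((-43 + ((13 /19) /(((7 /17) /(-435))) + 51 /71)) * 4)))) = -268567825655184 /334669363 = -802487.04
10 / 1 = 10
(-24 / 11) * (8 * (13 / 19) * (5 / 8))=-1560 / 209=-7.46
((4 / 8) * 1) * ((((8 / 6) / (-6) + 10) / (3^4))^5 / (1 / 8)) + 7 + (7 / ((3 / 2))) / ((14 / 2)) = 7.67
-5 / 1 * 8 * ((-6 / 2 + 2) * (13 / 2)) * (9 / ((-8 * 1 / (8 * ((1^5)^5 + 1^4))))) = -4680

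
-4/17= -0.24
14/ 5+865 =4339/ 5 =867.80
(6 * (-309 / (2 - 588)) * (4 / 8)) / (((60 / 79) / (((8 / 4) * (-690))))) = -1684359 / 586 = -2874.33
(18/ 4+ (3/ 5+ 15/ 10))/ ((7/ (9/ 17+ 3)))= 396/ 119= 3.33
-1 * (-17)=17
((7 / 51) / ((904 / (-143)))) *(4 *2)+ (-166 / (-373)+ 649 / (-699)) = -329124512 / 500856567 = -0.66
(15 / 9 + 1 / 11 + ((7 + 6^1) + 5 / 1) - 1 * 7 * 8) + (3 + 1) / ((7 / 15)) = -6392 / 231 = -27.67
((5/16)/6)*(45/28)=75/896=0.08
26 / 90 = 0.29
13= 13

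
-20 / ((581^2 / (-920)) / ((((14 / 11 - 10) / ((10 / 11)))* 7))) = -3.66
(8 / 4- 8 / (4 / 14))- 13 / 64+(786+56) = 52211 / 64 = 815.80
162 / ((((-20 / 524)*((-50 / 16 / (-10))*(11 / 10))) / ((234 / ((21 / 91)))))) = -688611456 / 55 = -12520208.29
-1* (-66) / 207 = 22 / 69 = 0.32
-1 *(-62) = 62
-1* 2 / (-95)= 2 / 95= 0.02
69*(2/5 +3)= 1173/5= 234.60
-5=-5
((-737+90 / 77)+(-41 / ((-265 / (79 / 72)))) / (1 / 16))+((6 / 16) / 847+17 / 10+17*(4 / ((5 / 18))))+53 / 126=-7857263717 / 16160760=-486.19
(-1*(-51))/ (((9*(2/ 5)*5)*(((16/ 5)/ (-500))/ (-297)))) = 1051875/ 8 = 131484.38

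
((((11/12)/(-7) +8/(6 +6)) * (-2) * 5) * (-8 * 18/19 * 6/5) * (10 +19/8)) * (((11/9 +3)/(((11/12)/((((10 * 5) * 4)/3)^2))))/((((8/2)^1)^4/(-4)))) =-192857.14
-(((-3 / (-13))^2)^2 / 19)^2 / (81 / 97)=-7857 / 294478790281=-0.00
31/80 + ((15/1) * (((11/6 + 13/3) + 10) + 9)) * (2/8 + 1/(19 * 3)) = 462317/4560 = 101.39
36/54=2/3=0.67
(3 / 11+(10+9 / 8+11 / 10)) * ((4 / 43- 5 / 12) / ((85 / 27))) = -1.28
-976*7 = -6832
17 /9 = 1.89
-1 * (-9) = 9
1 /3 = 0.33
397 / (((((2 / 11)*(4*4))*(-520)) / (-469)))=2048123 / 16640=123.08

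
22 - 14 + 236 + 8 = 252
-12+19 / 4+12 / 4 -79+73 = -41 / 4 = -10.25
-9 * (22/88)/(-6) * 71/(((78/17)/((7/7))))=1207/208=5.80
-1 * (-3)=3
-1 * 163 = -163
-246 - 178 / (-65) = -243.26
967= 967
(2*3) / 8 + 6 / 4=9 / 4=2.25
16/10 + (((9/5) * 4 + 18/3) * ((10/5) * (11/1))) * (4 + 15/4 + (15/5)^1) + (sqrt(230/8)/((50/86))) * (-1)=15617/5 - 43 * sqrt(115)/50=3114.18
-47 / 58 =-0.81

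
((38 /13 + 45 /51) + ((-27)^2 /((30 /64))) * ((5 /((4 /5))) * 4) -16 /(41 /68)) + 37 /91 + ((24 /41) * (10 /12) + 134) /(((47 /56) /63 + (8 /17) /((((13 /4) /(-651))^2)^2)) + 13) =38857.68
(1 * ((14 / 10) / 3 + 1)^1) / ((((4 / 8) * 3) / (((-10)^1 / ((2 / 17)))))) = -748 / 9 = -83.11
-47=-47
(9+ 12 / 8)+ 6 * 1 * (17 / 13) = 18.35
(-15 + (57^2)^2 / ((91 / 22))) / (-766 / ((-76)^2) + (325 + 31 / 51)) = 34204789008216 / 4362412145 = 7840.80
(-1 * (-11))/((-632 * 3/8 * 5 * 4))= -11/4740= -0.00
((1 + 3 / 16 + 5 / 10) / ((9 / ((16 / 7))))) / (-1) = -3 / 7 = -0.43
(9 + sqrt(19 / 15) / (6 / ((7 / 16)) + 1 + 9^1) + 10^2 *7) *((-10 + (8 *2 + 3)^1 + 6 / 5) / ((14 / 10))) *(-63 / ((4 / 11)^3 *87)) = -144382887 / 1856 -475167 *sqrt(285) / 1540480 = -77797.71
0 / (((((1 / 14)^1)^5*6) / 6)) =0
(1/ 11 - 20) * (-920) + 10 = 201590/ 11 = 18326.36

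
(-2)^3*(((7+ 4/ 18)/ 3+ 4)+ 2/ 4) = -1492/ 27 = -55.26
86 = 86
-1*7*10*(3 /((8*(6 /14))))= -245 /4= -61.25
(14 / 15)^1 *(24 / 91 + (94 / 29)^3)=30467392 / 951171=32.03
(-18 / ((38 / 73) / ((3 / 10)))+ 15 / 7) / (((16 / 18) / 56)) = -98523 / 190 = -518.54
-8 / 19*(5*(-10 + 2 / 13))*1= 5120 / 247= 20.73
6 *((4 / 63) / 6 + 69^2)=1799662 / 63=28566.06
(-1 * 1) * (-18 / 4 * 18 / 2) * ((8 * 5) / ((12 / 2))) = 270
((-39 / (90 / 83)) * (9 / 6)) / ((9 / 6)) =-1079 / 30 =-35.97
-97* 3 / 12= -24.25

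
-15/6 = -5/2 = -2.50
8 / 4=2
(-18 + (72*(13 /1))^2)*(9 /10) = 3942351 /5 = 788470.20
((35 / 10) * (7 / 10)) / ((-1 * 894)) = -49 / 17880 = -0.00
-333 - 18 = -351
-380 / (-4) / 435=19 / 87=0.22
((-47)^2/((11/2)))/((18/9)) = 2209/11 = 200.82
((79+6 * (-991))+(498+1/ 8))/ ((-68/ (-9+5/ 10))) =-42951/ 64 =-671.11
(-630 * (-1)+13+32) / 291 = 2.32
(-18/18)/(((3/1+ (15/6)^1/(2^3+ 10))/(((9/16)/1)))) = -0.18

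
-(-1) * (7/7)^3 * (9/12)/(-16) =-0.05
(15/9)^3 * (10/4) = 625/54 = 11.57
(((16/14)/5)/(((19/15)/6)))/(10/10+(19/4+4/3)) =1728/11305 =0.15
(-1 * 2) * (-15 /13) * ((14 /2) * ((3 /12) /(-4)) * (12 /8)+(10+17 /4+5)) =8925 /208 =42.91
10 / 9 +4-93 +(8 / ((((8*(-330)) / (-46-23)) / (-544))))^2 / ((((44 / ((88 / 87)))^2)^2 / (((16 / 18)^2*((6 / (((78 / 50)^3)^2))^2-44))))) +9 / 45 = -1695836634579170787611714121560834 / 19311685637935261320538833555225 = -87.81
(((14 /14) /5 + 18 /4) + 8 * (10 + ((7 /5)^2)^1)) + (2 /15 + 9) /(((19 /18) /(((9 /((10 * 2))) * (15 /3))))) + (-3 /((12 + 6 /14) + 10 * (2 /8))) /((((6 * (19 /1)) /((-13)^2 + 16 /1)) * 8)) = 95151241 /794200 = 119.81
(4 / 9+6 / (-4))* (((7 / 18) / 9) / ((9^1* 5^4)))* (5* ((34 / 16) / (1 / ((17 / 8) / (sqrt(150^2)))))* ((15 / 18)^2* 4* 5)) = -0.00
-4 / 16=-1 / 4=-0.25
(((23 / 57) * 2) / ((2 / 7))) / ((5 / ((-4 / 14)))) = -0.16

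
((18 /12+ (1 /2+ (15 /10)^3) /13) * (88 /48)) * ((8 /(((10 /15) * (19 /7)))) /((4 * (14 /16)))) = 2057 /494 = 4.16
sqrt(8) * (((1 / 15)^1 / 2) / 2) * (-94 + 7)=-29 * sqrt(2) / 10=-4.10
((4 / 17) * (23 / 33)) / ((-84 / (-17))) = 23 / 693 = 0.03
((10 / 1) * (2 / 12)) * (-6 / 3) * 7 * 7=-490 / 3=-163.33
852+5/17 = 14489/17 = 852.29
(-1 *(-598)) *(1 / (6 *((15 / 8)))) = 53.16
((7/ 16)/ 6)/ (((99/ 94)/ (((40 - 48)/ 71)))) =-329/ 42174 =-0.01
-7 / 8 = -0.88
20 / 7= 2.86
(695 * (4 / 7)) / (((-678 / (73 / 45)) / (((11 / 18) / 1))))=-111617 / 192213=-0.58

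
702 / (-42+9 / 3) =-18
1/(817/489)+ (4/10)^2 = 15493/20425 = 0.76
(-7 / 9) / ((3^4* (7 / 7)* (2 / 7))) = -49 / 1458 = -0.03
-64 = -64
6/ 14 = 3/ 7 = 0.43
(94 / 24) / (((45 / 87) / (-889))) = -1211707 / 180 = -6731.71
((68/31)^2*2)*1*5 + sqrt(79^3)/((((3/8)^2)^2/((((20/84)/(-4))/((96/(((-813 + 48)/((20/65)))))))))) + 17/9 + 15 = 54801.86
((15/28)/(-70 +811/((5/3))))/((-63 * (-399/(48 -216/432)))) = 125/51441768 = 0.00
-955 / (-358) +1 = 1313 / 358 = 3.67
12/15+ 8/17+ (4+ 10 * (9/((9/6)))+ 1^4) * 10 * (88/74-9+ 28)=41275746/3145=13124.24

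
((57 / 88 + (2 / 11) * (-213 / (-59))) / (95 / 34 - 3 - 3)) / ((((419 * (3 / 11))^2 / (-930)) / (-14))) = -457934015 / 1129032791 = -0.41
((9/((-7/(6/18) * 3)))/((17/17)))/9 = -1/63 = -0.02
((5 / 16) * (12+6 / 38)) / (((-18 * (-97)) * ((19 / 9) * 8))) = 1155 / 8964352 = 0.00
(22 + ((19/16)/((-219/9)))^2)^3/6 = 1775.24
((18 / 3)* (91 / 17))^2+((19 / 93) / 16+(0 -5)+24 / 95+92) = 45706734653 / 40853040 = 1118.81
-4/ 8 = -1/ 2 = -0.50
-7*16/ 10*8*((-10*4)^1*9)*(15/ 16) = 30240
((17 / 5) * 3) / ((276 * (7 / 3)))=51 / 3220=0.02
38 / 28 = 19 / 14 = 1.36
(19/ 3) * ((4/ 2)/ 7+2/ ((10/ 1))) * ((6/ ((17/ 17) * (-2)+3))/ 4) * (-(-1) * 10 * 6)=1938/ 7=276.86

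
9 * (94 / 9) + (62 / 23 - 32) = 1488 / 23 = 64.70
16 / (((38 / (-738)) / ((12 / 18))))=-3936 / 19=-207.16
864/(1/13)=11232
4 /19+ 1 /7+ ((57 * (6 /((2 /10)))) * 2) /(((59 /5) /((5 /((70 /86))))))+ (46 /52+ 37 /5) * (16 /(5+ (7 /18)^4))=486013944425297 /268942310455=1807.13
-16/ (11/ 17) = -272/ 11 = -24.73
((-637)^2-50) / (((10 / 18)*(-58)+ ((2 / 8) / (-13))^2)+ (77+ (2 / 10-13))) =49367887920 / 3891101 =12687.38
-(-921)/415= 921/415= 2.22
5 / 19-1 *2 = -33 / 19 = -1.74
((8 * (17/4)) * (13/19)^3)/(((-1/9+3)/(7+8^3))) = 13419783/6859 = 1956.52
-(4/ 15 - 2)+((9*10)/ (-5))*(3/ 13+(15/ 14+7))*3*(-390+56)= 204395336/ 1365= 149740.17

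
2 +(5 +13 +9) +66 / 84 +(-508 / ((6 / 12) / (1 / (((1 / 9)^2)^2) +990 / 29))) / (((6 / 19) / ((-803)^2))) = -5554910492929563 / 406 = -13682045549087.59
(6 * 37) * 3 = 666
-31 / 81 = -0.38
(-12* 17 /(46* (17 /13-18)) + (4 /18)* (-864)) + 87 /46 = -1895013 /9982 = -189.84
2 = 2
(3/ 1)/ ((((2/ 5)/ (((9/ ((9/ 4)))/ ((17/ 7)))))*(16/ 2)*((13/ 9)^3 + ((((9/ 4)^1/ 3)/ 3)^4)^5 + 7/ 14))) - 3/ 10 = 9538420444041171/ 68398262267617430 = 0.14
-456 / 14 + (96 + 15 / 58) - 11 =21391 / 406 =52.69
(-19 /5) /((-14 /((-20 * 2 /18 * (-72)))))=304 /7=43.43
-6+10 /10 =-5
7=7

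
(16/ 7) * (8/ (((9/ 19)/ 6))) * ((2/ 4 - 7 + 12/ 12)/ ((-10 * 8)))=1672/ 105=15.92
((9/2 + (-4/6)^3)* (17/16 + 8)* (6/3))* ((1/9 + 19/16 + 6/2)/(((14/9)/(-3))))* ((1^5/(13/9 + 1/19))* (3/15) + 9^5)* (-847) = 4140767675517583/131072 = 31591550258.77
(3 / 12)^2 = 1 / 16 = 0.06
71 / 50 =1.42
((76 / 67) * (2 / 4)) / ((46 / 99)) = 1881 / 1541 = 1.22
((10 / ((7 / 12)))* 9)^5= 1469328076800000 / 16807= 87423578080.56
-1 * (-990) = 990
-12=-12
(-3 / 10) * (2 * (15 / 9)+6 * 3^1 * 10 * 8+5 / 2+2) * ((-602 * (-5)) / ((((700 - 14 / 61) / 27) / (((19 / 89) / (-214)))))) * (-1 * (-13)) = 151959840669 / 232285016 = 654.20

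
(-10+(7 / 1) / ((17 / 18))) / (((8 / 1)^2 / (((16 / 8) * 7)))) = -77 / 136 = -0.57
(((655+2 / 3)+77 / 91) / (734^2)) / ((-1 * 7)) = -6401 / 36770097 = -0.00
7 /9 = 0.78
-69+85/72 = -4883/72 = -67.82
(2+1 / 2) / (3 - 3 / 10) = 0.93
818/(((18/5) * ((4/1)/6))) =340.83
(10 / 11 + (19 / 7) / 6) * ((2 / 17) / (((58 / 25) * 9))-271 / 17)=-1308061 / 60291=-21.70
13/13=1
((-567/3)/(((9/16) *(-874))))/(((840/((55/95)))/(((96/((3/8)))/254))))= 1408/5272405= 0.00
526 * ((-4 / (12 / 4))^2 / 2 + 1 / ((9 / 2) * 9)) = 38924 / 81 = 480.54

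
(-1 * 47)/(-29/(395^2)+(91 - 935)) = 7333175/131685129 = 0.06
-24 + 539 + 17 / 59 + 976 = 87986 / 59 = 1491.29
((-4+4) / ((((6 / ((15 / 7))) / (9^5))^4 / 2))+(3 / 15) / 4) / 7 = 1 / 140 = 0.01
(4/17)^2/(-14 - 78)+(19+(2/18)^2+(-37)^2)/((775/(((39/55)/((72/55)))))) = 9709075919/10014370200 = 0.97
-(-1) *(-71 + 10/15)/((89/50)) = -10550/267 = -39.51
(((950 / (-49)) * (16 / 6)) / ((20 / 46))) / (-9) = 17480 / 1323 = 13.21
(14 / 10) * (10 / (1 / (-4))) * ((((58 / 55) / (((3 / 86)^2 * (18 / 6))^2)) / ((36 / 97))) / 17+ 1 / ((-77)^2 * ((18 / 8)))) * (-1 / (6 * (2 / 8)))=663502084965056 / 1417077585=468218.60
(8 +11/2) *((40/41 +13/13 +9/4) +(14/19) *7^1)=789453/6232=126.68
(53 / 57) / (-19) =-53 / 1083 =-0.05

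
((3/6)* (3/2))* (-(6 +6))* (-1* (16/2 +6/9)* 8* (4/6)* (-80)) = -33280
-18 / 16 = -9 / 8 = -1.12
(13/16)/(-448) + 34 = 243699/7168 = 34.00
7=7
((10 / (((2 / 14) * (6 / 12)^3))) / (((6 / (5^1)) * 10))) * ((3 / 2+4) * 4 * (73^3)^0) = 3080 / 3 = 1026.67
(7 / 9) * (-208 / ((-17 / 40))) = 58240 / 153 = 380.65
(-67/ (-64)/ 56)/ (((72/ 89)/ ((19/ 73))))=113297/ 18837504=0.01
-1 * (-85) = 85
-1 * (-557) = 557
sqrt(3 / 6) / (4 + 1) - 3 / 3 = -1 + sqrt(2) / 10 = -0.86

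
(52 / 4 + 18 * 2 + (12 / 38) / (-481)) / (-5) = -89561 / 9139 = -9.80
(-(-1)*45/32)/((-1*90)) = -1/64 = -0.02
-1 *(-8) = 8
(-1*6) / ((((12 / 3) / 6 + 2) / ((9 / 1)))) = -81 / 4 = -20.25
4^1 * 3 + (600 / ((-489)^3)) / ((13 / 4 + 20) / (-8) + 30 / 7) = 144525644084 / 12043807407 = 12.00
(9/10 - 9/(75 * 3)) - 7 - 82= -4407/50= -88.14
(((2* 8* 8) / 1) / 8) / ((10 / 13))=104 / 5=20.80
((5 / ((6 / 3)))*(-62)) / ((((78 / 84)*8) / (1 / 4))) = -1085 / 208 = -5.22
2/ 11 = 0.18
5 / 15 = 1 / 3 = 0.33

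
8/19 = 0.42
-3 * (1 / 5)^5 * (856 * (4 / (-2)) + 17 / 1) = 1017 / 625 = 1.63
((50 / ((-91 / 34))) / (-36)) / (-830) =-85 / 135954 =-0.00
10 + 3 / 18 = 61 / 6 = 10.17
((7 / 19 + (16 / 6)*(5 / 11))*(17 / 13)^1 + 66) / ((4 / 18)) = 1664439 / 5434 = 306.30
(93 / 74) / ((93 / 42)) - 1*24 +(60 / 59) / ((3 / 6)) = -46713 / 2183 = -21.40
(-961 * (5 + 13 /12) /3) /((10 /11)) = -771683 /360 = -2143.56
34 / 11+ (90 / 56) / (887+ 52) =298141 / 96404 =3.09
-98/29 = -3.38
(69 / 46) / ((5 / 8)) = 12 / 5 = 2.40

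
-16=-16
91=91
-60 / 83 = -0.72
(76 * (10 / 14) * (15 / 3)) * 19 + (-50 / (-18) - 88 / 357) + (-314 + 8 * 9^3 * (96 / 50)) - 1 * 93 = 15950.11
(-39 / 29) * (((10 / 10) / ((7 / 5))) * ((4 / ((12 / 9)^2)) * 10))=-8775 / 406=-21.61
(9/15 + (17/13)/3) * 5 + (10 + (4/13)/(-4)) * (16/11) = 8414/429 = 19.61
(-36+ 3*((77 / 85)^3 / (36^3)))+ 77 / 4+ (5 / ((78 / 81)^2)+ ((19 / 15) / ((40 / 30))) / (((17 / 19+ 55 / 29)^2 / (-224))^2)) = 436825641401252861136504317 / 564462491718311431128000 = 773.88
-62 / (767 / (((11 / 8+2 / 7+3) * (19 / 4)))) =-1.79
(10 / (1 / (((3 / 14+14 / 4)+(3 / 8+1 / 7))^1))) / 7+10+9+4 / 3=15511 / 588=26.38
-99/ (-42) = 33/ 14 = 2.36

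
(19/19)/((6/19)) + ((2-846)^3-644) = -601212224.83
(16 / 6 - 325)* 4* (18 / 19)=-23208 / 19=-1221.47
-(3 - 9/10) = -21/10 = -2.10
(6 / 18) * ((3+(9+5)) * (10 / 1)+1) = 57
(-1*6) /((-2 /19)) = 57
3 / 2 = 1.50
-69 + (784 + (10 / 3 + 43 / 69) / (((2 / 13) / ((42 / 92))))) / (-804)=-119071003 / 1701264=-69.99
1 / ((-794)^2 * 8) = 1 / 5043488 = 0.00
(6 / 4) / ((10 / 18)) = 27 / 10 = 2.70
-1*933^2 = -870489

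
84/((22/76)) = 3192/11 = 290.18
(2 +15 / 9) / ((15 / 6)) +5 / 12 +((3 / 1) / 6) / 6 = 59 / 30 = 1.97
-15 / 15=-1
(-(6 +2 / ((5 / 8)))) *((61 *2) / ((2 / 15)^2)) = -63135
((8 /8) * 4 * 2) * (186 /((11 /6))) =8928 /11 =811.64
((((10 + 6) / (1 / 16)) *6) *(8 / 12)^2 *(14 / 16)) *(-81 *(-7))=338688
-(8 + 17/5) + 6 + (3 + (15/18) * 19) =403/30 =13.43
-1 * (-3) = 3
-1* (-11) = 11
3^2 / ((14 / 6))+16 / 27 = 841 / 189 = 4.45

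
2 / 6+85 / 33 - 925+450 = -5193 / 11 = -472.09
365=365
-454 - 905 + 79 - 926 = -2206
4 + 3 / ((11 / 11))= 7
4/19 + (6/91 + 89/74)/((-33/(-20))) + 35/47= 171066673/99222123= 1.72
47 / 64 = 0.73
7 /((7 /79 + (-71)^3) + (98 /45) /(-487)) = -12118995 /619645799972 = -0.00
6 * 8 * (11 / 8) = 66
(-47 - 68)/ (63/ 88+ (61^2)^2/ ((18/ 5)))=-91080/ 3046085587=-0.00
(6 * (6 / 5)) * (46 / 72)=23 / 5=4.60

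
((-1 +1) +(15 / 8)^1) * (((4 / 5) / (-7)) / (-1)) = 3 / 14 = 0.21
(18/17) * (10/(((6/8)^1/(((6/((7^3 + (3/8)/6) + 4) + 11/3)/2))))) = 26.00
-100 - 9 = -109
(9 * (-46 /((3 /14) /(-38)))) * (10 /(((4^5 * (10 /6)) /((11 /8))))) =302841 /512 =591.49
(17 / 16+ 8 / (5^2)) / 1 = 553 / 400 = 1.38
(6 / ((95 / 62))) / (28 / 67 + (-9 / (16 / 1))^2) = 6380544 / 1196525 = 5.33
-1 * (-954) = 954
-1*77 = -77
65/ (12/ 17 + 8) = 1105/ 148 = 7.47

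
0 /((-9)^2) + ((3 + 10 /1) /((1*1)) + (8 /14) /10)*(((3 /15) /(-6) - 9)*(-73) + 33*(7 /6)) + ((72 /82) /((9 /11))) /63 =588474059 /64575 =9113.03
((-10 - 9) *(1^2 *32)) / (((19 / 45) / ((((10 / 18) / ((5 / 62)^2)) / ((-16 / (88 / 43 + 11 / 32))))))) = 3160729 / 172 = 18376.33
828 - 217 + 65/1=676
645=645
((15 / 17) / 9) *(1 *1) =5 / 51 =0.10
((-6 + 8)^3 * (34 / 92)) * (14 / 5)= 952 / 115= 8.28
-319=-319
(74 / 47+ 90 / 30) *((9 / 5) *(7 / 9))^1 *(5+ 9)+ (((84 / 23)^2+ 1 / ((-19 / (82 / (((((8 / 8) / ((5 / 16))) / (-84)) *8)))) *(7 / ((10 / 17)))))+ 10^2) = 13118258317 / 64245992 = 204.19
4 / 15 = 0.27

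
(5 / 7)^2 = 25 / 49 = 0.51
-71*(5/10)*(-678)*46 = 1107174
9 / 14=0.64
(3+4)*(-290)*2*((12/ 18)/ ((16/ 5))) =-5075/ 6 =-845.83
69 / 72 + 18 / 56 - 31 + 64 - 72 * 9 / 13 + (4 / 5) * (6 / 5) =-797509 / 54600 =-14.61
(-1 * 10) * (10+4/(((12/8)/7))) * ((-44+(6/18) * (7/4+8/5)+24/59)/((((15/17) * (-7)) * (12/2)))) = -15702611/47790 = -328.58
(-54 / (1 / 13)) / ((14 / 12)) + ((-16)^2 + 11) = -2343 / 7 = -334.71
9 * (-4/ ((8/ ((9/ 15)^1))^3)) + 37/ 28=146299/ 112000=1.31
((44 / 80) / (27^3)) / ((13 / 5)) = 11 / 1023516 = 0.00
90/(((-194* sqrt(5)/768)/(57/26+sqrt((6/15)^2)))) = -413.05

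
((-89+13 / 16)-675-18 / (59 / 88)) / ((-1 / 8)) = 745793 / 118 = 6320.28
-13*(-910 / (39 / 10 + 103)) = 118300 / 1069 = 110.66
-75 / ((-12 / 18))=225 / 2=112.50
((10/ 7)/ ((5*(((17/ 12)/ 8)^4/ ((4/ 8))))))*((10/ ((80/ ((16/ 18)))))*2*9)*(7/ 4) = 42467328/ 83521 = 508.46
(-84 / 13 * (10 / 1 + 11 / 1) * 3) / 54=-98 / 13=-7.54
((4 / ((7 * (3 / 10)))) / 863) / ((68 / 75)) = 250 / 102697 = 0.00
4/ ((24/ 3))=1/ 2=0.50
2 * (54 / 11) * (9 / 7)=972 / 77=12.62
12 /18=2 /3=0.67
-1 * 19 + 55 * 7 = 366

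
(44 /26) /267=22 /3471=0.01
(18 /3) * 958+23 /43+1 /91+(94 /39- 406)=62744440 /11739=5344.96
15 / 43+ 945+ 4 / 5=203422 / 215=946.15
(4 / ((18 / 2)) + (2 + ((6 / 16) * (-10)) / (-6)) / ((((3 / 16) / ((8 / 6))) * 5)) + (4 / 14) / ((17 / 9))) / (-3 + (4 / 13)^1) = -301366 / 187425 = -1.61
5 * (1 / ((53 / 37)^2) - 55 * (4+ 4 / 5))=-3701035 / 2809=-1317.56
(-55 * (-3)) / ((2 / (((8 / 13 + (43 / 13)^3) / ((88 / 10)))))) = 6064425 / 17576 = 345.04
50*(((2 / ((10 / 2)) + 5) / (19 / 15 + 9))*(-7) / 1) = -2025 / 11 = -184.09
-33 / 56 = -0.59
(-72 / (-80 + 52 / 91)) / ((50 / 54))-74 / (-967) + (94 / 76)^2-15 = -60239981079 / 4852309300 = -12.41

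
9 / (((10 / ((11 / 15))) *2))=33 / 100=0.33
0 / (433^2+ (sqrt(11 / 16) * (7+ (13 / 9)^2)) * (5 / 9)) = 0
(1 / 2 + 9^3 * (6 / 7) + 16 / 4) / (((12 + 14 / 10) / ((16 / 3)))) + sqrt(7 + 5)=2 * sqrt(3) + 117480 / 469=253.95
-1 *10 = -10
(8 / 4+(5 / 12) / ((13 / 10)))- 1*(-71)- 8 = 5095 / 78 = 65.32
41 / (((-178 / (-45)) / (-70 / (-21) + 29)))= 59655 / 178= 335.14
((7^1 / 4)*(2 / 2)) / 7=1 / 4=0.25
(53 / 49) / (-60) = -53 / 2940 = -0.02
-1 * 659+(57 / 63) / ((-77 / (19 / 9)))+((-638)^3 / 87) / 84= -526740190 / 14553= -36194.61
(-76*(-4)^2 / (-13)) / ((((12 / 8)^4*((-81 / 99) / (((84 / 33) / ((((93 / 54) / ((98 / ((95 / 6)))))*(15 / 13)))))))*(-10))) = 17.90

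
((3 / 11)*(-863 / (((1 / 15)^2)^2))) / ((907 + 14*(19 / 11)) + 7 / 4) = -58252500 / 4561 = -12771.87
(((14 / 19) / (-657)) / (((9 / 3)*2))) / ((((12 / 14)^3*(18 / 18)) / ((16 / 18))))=-2401 / 9100107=-0.00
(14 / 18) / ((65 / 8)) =56 / 585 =0.10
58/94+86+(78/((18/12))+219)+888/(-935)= 15673744/43945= 356.67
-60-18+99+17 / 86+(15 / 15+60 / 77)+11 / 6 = 246440 / 9933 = 24.81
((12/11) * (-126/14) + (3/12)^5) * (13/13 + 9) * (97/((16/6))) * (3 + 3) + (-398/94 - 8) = -22699198655/1058816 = -21438.28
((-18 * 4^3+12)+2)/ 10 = -569/ 5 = -113.80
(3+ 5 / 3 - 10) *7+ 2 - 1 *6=-124 / 3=-41.33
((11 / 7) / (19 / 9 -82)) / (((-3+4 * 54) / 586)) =-19338 / 357343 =-0.05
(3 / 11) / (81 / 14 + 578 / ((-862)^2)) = 3900981 / 82767652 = 0.05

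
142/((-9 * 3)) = -142/27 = -5.26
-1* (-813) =813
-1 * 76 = -76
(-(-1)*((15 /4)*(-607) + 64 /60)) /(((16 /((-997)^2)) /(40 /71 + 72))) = -21846599178439 /2130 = -10256619332.60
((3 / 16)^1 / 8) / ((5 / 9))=27 / 640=0.04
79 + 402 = 481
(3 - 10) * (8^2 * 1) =-448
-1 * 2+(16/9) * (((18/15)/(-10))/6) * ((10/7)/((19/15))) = -2.04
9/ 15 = 3/ 5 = 0.60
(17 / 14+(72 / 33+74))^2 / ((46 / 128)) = 2273000976 / 136367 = 16668.26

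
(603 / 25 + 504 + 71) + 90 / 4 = 31081 / 50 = 621.62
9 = 9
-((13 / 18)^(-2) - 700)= 117976 / 169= 698.08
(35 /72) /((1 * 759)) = 0.00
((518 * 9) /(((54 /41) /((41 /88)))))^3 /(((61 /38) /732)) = 1568036015287953841 /766656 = 2045292824014.88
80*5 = 400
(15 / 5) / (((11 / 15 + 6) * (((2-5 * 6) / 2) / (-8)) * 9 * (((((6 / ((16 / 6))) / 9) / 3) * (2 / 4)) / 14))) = 960 / 101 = 9.50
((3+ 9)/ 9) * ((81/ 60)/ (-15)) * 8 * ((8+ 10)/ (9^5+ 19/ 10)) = -864/ 2952545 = -0.00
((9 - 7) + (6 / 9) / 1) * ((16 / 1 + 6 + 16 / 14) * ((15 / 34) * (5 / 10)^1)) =13.61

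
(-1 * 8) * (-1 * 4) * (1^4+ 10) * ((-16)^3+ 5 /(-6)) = -4326256 /3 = -1442085.33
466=466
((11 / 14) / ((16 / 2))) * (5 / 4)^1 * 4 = 55 / 112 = 0.49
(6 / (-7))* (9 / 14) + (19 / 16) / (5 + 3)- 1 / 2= -5661 / 6272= -0.90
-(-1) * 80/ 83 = 80/ 83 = 0.96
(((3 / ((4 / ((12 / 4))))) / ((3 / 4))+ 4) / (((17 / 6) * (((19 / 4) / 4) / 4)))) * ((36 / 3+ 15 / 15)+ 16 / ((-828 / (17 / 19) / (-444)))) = 24287872 / 141151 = 172.07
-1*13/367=-13/367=-0.04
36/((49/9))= 324/49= 6.61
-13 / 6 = -2.17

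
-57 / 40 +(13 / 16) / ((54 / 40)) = -889 / 1080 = -0.82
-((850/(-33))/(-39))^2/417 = -722500/690705873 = -0.00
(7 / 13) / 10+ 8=1047 / 130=8.05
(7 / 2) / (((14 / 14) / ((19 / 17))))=3.91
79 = 79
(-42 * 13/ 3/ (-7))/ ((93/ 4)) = 104/ 93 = 1.12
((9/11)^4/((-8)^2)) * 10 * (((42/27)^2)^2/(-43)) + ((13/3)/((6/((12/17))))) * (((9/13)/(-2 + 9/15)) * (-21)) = 113117255/21405142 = 5.28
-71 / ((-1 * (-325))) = -71 / 325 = -0.22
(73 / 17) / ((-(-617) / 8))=584 / 10489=0.06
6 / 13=0.46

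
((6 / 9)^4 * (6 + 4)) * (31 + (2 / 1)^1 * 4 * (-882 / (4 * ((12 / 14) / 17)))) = -5592800 / 81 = -69046.91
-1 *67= -67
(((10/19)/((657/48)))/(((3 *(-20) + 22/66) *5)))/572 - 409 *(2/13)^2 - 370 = -175237538602/461539507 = -379.68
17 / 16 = 1.06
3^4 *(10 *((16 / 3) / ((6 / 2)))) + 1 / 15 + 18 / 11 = 237881 / 165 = 1441.70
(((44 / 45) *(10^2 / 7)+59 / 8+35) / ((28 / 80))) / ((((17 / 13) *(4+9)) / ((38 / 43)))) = 2697715 / 322371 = 8.37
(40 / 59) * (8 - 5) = 120 / 59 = 2.03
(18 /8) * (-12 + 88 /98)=-1224 /49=-24.98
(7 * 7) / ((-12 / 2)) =-49 / 6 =-8.17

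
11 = 11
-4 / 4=-1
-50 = -50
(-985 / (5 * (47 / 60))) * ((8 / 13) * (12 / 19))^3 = -10457579520 / 708253481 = -14.77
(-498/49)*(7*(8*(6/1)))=-23904/7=-3414.86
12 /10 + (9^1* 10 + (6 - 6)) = 456 /5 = 91.20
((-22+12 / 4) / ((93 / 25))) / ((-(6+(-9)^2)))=475 / 8091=0.06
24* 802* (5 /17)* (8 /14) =384960 /119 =3234.96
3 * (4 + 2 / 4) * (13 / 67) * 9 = 3159 / 134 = 23.57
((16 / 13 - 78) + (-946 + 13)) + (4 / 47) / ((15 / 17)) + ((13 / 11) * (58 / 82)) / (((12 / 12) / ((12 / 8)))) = -8336427587 / 8266830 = -1008.42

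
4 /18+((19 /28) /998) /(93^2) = 0.22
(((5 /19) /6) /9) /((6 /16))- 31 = -47689 /1539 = -30.99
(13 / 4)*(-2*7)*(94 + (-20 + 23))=-8827 / 2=-4413.50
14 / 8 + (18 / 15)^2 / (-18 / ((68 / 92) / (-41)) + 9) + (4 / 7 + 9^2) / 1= 110994379 / 1332100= 83.32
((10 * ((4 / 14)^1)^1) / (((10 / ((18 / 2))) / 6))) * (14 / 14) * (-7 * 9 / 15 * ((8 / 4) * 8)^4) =-21233664 / 5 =-4246732.80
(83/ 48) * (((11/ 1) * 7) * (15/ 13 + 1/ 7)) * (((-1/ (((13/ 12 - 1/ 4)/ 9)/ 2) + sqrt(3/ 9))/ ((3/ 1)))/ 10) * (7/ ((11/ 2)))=-102837/ 650 + 34279 * sqrt(3)/ 14040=-153.98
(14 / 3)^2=196 / 9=21.78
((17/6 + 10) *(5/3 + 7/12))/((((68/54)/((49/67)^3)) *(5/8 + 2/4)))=81530757/10225942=7.97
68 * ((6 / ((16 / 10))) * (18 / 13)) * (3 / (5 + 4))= 1530 / 13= 117.69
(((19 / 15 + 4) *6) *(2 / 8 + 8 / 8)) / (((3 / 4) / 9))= 474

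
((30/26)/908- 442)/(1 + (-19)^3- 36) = 5217353/81376776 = 0.06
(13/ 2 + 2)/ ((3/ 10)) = 85/ 3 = 28.33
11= 11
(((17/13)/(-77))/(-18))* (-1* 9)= -17/2002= -0.01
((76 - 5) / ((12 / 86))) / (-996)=-3053 / 5976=-0.51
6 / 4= 3 / 2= 1.50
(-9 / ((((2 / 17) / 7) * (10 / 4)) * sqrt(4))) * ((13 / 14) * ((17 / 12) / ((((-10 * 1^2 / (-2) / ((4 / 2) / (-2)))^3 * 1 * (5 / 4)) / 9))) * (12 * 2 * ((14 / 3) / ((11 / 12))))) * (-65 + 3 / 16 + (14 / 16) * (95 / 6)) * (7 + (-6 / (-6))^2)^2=-3233677.61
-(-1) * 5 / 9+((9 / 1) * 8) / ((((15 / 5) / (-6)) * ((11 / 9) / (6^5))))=-90699209 / 99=-916153.63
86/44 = 43/22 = 1.95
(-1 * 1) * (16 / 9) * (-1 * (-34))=-544 / 9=-60.44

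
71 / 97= 0.73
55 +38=93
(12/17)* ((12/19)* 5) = 2.23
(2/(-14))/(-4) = 1/28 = 0.04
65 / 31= 2.10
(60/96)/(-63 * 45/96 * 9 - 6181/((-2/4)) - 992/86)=172/3325705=0.00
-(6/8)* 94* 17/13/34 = -141/52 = -2.71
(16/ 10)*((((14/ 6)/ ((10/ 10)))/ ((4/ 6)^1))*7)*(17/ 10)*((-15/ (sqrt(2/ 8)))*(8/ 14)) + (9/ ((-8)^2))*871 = -326373/ 320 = -1019.92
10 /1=10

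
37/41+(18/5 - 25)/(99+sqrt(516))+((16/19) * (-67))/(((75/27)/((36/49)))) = -8416551788/590696225+214 * sqrt(129)/46425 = -14.20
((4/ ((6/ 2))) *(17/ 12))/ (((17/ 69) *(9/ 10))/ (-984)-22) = -1282480/ 14937273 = -0.09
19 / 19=1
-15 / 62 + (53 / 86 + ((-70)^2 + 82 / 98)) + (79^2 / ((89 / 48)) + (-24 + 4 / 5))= 239619002352 / 29066065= 8243.94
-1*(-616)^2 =-379456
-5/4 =-1.25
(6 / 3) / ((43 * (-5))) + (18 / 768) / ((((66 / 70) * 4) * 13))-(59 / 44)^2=-312868617 / 173155840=-1.81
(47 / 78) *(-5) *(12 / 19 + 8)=-26.01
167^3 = 4657463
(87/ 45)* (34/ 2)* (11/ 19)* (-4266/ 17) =-453618/ 95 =-4774.93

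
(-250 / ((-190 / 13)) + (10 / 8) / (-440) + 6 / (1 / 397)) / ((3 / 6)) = 16045197 / 3344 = 4798.20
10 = 10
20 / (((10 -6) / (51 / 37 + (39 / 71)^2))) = 1566840 / 186517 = 8.40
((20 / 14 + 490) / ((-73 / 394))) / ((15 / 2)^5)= -0.11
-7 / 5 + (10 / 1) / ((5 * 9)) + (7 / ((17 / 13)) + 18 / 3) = 7784 / 765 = 10.18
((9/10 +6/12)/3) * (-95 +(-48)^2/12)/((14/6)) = 97/5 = 19.40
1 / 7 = 0.14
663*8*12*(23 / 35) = 1463904 / 35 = 41825.83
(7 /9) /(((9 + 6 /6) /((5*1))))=7 /18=0.39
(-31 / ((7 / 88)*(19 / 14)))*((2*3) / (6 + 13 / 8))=-261888 / 1159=-225.96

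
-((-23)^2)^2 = -279841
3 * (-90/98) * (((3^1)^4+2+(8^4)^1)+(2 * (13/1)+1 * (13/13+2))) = -568080/49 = -11593.47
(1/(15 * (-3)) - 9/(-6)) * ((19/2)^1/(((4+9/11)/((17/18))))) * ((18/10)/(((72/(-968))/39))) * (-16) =1486639154/35775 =41555.25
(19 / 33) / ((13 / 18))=114 / 143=0.80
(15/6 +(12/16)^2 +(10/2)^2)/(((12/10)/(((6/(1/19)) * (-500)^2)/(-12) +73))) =-5331711115/96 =-55538657.45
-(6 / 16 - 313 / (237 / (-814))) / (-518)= 291281 / 140304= 2.08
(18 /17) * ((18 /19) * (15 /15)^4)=324 /323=1.00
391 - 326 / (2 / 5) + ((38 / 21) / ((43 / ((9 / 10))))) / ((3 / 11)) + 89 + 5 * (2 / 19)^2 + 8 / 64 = -1454669703 / 4346440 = -334.68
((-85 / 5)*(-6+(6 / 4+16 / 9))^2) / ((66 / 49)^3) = -4802079233 / 93148704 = -51.55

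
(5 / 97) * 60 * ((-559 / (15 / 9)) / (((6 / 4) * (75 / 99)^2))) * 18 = -21689.11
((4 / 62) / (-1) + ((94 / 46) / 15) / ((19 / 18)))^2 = 19114384 / 4588030225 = 0.00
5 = 5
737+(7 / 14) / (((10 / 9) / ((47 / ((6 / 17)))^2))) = 697361 / 80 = 8717.01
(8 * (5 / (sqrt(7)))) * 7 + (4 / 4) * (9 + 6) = 15 + 40 * sqrt(7) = 120.83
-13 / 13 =-1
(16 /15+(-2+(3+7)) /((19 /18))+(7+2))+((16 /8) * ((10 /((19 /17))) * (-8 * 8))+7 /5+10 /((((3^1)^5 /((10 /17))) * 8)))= -883954513 /784890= -1126.21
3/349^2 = 3/121801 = 0.00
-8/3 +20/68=-121/51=-2.37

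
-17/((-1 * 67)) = 17/67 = 0.25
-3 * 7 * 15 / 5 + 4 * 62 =185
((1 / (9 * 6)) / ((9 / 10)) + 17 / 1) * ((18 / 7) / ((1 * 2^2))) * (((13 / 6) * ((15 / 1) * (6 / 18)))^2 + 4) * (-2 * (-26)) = 117456196 / 1701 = 69051.26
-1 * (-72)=72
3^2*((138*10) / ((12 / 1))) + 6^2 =1071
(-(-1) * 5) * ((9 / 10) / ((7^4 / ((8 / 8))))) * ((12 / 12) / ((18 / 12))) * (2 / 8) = 3 / 9604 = 0.00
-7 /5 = -1.40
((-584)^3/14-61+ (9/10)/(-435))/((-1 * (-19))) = -144403729571/192850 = -748787.81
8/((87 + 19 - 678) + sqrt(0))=-2/143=-0.01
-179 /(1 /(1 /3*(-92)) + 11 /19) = -312892 /955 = -327.64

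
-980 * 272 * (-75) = 19992000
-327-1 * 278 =-605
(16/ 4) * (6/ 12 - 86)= -342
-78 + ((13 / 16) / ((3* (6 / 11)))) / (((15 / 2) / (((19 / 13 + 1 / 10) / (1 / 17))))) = -1646839 / 21600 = -76.24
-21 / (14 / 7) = -21 / 2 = -10.50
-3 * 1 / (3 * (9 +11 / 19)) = -19 / 182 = -0.10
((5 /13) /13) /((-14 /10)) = -25 /1183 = -0.02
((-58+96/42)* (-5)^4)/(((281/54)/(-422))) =5554575000/1967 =2823881.55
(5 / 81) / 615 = 1 / 9963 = 0.00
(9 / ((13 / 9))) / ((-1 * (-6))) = 27 / 26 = 1.04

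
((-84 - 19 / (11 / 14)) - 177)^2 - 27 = 9837502 / 121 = 81301.67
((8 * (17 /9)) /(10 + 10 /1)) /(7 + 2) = 34 /405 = 0.08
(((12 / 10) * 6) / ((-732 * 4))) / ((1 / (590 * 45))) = -7965 / 122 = -65.29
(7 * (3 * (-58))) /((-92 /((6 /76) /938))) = 261 /234232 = 0.00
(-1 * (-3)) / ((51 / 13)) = 13 / 17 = 0.76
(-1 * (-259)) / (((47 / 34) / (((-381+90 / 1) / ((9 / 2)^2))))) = -3416728 / 1269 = -2692.46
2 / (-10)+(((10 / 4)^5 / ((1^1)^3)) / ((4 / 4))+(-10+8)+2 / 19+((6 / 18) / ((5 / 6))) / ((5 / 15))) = 58831 / 608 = 96.76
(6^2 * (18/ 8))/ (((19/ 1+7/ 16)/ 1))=1296/ 311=4.17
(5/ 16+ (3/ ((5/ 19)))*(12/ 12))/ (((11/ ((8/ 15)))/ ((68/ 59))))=31858/ 48675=0.65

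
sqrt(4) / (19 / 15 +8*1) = 30 / 139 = 0.22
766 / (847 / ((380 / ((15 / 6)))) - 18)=-116432 / 1889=-61.64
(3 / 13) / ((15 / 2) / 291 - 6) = -582 / 15067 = -0.04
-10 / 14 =-0.71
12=12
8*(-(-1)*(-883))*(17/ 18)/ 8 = -15011/ 18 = -833.94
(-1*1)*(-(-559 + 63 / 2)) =-1055 / 2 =-527.50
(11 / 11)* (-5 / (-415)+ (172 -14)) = 13115 / 83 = 158.01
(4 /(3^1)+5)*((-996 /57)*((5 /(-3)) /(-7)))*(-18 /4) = 830 /7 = 118.57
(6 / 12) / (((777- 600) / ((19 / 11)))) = 19 / 3894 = 0.00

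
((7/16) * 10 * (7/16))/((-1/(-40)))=1225/16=76.56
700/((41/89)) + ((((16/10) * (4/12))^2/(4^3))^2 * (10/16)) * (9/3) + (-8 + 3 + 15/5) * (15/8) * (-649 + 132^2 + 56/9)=-67980948709/1107000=-61410.07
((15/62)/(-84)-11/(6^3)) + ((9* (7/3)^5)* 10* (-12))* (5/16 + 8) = -14552006071/23436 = -620925.33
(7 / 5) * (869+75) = 6608 / 5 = 1321.60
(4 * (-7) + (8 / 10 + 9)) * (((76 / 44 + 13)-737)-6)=13254.56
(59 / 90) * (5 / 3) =59 / 54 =1.09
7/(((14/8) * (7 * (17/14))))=8/17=0.47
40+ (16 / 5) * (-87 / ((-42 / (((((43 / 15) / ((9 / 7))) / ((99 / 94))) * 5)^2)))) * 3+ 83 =27997239181 / 11908215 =2351.09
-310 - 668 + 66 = -912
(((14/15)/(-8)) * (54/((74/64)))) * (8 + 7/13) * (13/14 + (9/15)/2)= -18576/325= -57.16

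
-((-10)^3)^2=-1000000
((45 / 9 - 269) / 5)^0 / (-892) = -1 / 892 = -0.00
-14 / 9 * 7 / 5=-2.18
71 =71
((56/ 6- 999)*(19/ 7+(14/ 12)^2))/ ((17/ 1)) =-3049163/ 12852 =-237.25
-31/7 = -4.43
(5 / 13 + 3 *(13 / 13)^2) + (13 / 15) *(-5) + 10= 353 / 39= 9.05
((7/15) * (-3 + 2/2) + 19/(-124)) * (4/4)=-2021/1860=-1.09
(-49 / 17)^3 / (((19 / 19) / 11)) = -1294139 / 4913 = -263.41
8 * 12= 96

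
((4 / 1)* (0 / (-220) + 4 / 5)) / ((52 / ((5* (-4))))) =-16 / 13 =-1.23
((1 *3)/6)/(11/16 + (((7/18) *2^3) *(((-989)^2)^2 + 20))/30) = 360/71435144903183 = 0.00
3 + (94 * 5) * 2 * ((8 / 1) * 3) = 22563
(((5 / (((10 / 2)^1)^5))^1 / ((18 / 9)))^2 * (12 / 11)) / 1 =3 / 4296875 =0.00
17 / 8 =2.12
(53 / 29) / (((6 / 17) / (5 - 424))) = -377519 / 174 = -2169.65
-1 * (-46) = 46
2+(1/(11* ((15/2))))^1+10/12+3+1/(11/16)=73/10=7.30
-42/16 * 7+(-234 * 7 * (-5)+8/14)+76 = 461899/56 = 8248.20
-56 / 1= -56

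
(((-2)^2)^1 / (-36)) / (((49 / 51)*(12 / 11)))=-0.11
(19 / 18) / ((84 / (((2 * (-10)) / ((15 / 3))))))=-19 / 378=-0.05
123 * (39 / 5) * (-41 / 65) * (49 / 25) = -741321 / 625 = -1186.11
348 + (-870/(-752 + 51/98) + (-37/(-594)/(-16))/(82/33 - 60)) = 216242141633/619324992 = 349.16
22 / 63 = 0.35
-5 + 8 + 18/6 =6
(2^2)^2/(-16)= -1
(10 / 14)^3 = 125 / 343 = 0.36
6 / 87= 2 / 29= 0.07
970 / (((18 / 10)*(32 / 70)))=84875 / 72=1178.82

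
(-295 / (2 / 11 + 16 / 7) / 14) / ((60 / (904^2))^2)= -6772335186496 / 4275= -1584171973.45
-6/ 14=-3/ 7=-0.43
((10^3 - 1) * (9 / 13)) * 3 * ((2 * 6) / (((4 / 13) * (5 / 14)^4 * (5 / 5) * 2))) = 1554292152 / 625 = 2486867.44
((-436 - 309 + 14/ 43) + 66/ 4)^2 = 3921640129/ 7396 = 530237.98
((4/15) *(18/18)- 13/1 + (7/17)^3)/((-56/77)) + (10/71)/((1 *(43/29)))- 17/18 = 44717960101/2699890020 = 16.56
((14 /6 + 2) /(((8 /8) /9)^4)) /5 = 28431 /5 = 5686.20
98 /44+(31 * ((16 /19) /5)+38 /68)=142247 /17765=8.01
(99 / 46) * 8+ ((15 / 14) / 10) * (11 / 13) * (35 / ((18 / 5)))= 129877 / 7176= 18.10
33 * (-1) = -33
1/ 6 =0.17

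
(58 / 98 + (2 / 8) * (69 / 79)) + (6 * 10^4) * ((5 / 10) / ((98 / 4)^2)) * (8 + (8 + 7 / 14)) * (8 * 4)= 20022374705 / 758716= 26389.81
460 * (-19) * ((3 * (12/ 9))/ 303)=-34960/ 303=-115.38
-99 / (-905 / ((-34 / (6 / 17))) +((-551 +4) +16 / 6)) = 85833 / 463792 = 0.19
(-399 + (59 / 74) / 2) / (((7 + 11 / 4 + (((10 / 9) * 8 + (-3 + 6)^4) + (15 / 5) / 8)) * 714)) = -176979 / 31706003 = -0.01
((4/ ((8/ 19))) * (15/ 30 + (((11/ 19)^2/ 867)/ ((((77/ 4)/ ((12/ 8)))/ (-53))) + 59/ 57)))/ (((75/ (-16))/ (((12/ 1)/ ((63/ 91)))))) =-1397651632/ 25944975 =-53.87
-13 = -13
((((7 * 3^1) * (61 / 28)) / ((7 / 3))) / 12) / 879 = 61 / 32816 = 0.00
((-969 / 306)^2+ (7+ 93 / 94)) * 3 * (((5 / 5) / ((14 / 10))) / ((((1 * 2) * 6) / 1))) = 21775 / 6768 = 3.22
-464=-464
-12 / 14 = -6 / 7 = -0.86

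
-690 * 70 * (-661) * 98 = 3128777400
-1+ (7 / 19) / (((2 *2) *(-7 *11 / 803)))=-149 / 76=-1.96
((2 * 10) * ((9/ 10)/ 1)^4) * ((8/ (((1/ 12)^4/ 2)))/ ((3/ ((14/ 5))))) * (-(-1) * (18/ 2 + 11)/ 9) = 1128701952/ 125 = 9029615.62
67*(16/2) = 536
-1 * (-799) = 799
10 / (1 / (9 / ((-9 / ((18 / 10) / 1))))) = -18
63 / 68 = 0.93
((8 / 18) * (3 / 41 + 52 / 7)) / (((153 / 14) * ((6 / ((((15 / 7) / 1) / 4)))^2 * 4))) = 53825 / 88524576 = 0.00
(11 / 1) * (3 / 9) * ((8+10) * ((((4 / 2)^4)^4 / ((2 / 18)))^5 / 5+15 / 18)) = 4711466807679999717056849117459 / 5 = 942293361535999943411369800000.00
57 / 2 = 28.50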